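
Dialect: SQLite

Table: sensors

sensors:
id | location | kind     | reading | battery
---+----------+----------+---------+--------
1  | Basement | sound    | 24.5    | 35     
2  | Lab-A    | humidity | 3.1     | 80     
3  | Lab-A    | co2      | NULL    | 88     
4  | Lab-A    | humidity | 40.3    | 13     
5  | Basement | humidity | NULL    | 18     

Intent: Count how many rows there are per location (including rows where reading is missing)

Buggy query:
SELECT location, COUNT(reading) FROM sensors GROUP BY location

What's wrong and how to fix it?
Bug: COUNT(column) counts non-NULL values only; rows with NULL reading aren't counted

Fix: Use COUNT(*) to count all rows regardless of NULL

Corrected query:
SELECT location, COUNT(*) FROM sensors GROUP BY location

Result:
location | COUNT(*)
---------+---------
Basement | 2       
Lab-A    | 3       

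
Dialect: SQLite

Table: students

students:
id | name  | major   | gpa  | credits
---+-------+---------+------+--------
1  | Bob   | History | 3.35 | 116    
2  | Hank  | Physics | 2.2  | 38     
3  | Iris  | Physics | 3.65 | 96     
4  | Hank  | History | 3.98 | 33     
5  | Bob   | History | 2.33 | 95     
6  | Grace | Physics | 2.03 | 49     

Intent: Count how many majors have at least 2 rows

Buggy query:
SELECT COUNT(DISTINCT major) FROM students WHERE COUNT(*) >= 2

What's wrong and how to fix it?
Bug: COUNT(*) cannot appear in WHERE; the per-group count doesn't exist yet

Fix: Group first with HAVING COUNT(*) >= 2, then COUNT the resulting groups

Corrected query:
SELECT COUNT(*) FROM (SELECT major FROM students GROUP BY major HAVING COUNT(*) >= 2)

Result:
COUNT(*)
--------
2       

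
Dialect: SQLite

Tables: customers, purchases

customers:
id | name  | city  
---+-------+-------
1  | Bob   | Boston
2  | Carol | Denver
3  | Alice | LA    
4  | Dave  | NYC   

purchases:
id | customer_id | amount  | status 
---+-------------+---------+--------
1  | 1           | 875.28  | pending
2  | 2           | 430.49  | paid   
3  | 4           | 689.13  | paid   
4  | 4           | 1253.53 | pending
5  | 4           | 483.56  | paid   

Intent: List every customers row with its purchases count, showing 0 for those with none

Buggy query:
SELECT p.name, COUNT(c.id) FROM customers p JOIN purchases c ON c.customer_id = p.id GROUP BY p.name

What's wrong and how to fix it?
Bug: An inner join excludes parents with zero children

Fix: Switch to LEFT JOIN to retain unmatched parent rows

Corrected query:
SELECT p.name, COUNT(c.id) FROM customers p LEFT JOIN purchases c ON c.customer_id = p.id GROUP BY p.name

Result:
name  | COUNT(c.id)
------+------------
Alice | 0          
Bob   | 1          
Carol | 1          
Dave  | 3          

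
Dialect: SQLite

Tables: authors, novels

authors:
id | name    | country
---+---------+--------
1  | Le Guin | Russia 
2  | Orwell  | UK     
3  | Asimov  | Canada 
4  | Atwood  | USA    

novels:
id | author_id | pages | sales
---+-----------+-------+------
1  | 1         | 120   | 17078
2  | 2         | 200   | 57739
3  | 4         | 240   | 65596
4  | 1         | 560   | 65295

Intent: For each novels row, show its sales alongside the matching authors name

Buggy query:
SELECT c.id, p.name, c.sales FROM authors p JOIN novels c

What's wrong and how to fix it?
Bug: Missing join condition: each novels row is matched to all authors rows instead of just its own

Fix: Add ON c.author_id = p.id to the JOIN

Corrected query:
SELECT c.id, p.name, c.sales FROM authors p JOIN novels c ON c.author_id = p.id

Result:
id | name    | sales
---+---------+------
1  | Le Guin | 17078
2  | Orwell  | 57739
3  | Atwood  | 65596
4  | Le Guin | 65295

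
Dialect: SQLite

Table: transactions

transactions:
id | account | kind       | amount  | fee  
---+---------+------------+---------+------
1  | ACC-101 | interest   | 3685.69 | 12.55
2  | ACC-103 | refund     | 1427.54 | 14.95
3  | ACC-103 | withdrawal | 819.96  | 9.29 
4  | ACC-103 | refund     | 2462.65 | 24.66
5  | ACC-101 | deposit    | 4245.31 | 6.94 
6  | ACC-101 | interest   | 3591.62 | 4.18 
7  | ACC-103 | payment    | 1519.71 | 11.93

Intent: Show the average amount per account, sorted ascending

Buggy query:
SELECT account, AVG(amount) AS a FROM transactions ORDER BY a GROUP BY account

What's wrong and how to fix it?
Bug: ORDER BY appears before GROUP BY; SQL clause order requires GROUP BY first

Fix: Move ORDER BY to the end, after GROUP BY

Corrected query:
SELECT account, AVG(amount) AS a FROM transactions GROUP BY account ORDER BY a

Result:
account | a          
--------+------------
ACC-103 | 1557.465   
ACC-101 | 3840.873333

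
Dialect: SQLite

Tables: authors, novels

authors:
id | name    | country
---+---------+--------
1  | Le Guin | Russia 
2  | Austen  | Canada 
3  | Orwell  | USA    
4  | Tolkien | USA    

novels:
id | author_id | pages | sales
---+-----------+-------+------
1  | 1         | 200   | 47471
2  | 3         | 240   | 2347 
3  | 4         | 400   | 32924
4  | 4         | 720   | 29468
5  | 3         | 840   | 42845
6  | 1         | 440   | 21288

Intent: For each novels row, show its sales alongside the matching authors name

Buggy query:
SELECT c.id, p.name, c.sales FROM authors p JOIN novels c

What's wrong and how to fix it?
Bug: Missing join condition: each novels row is matched to all authors rows instead of just its own

Fix: Specify the join condition linking the foreign key to the parent id

Corrected query:
SELECT c.id, p.name, c.sales FROM authors p JOIN novels c ON c.author_id = p.id

Result:
id | name    | sales
---+---------+------
1  | Le Guin | 47471
2  | Orwell  | 2347 
3  | Tolkien | 32924
4  | Tolkien | 29468
5  | Orwell  | 42845
6  | Le Guin | 21288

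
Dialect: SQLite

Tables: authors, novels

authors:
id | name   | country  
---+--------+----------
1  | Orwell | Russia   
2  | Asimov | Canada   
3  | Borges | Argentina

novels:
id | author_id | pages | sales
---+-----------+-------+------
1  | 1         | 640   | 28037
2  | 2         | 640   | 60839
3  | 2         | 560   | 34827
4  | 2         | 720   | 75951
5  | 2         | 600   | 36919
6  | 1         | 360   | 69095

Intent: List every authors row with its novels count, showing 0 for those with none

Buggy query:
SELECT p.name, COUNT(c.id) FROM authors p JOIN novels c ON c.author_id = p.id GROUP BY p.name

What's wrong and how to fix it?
Bug: INNER JOIN drops authors rows that have no matching novels rows

Fix: Use LEFT JOIN so parents without children still appear (COUNT(c.id) gives 0)

Corrected query:
SELECT p.name, COUNT(c.id) FROM authors p LEFT JOIN novels c ON c.author_id = p.id GROUP BY p.name

Result:
name   | COUNT(c.id)
-------+------------
Asimov | 4          
Borges | 0          
Orwell | 2          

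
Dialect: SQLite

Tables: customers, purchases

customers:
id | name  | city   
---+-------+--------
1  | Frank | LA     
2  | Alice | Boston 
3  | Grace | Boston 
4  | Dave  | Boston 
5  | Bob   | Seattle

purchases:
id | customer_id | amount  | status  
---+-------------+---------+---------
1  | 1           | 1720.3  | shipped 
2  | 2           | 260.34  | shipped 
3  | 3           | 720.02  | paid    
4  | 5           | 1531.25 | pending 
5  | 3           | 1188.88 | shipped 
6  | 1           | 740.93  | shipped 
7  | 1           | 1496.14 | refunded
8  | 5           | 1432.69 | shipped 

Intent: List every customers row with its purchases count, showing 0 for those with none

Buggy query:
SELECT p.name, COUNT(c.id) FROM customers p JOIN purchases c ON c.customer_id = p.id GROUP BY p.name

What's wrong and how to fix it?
Bug: An inner join excludes parents with zero children

Fix: Use LEFT JOIN so parents without children still appear (COUNT(c.id) gives 0)

Corrected query:
SELECT p.name, COUNT(c.id) FROM customers p LEFT JOIN purchases c ON c.customer_id = p.id GROUP BY p.name

Result:
name  | COUNT(c.id)
------+------------
Alice | 1          
Bob   | 2          
Dave  | 0          
Frank | 3          
Grace | 2          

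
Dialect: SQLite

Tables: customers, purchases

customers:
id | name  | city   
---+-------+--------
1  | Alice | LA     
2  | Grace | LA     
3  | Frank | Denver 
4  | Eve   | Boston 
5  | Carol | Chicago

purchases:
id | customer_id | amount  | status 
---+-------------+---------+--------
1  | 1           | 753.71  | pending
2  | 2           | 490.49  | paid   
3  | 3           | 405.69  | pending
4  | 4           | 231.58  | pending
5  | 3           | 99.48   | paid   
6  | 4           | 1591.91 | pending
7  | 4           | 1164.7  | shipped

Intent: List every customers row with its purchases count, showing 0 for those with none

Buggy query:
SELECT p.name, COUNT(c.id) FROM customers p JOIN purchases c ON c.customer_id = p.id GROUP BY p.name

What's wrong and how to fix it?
Bug: INNER JOIN drops customers rows that have no matching purchases rows

Fix: Use LEFT JOIN so parents without children still appear (COUNT(c.id) gives 0)

Corrected query:
SELECT p.name, COUNT(c.id) FROM customers p LEFT JOIN purchases c ON c.customer_id = p.id GROUP BY p.name

Result:
name  | COUNT(c.id)
------+------------
Alice | 1          
Carol | 0          
Eve   | 3          
Frank | 2          
Grace | 1          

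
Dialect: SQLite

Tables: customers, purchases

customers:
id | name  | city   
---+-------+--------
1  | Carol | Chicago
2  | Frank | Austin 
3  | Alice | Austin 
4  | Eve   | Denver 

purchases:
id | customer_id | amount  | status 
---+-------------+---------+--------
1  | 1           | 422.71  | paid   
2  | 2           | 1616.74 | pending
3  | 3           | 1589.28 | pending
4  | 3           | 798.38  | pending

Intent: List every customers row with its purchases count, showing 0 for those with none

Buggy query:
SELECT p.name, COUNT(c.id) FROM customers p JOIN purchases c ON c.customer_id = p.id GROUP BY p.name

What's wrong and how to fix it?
Bug: INNER JOIN drops customers rows that have no matching purchases rows

Fix: Use LEFT JOIN so parents without children still appear (COUNT(c.id) gives 0)

Corrected query:
SELECT p.name, COUNT(c.id) FROM customers p LEFT JOIN purchases c ON c.customer_id = p.id GROUP BY p.name

Result:
name  | COUNT(c.id)
------+------------
Alice | 2          
Carol | 1          
Eve   | 0          
Frank | 1          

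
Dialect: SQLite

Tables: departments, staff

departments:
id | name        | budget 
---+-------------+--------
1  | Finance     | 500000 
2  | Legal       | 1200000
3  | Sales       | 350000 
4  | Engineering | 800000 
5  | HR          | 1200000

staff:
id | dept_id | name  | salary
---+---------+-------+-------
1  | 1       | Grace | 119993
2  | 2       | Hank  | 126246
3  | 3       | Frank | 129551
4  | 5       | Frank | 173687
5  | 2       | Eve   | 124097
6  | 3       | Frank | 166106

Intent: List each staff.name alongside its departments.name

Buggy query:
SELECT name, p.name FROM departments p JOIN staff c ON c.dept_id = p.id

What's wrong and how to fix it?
Bug: 'name' exists in both joined tables, so the database can't tell which one is meant

Fix: Prefix ambiguous columns with the table alias

Corrected query:
SELECT c.name, p.name FROM departments p JOIN staff c ON c.dept_id = p.id

Result:
name  | name   
------+--------
Grace | Finance
Hank  | Legal  
Frank | Sales  
Frank | HR     
Eve   | Legal  
Frank | Sales  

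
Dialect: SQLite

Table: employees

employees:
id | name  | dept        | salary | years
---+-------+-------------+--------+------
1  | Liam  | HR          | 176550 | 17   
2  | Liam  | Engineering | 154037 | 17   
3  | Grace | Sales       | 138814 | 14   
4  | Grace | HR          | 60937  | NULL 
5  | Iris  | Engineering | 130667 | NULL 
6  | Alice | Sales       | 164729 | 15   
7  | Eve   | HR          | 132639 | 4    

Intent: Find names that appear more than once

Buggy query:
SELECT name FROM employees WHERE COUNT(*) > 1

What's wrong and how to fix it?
Bug: WHERE can't reference COUNT(*); aggregates are computed after WHERE

Fix: Group first, then use HAVING for the count condition

Corrected query:
SELECT name FROM employees GROUP BY name HAVING COUNT(*) > 1

Result:
name 
-----
Grace
Liam 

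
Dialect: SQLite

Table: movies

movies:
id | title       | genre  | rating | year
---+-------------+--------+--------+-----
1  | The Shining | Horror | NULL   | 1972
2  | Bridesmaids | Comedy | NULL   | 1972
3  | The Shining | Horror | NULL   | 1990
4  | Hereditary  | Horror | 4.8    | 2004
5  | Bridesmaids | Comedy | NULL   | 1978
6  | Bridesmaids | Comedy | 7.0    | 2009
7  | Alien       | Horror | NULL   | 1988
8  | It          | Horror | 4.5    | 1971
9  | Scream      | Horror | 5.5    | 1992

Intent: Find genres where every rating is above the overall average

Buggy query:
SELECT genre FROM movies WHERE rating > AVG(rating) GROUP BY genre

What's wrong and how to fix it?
Bug: WHERE evaluates per row before aggregation, so AVG() is unavailable

Fix: Compute the overall average in a scalar subquery and compare each group's MIN against it in HAVING

Corrected query:
SELECT genre FROM movies GROUP BY genre HAVING MIN(rating) > (SELECT AVG(rating) FROM movies)

Result:
genre 
------
Comedy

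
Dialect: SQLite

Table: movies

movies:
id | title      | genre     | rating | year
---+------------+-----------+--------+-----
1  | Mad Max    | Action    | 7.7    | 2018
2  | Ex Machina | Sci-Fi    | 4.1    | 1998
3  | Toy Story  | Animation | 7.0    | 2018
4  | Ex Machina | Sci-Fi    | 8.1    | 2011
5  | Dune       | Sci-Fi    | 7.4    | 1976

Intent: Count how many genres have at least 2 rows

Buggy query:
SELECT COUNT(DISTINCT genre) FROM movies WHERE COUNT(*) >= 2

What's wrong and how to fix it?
Bug: COUNT(*) cannot appear in WHERE; the per-group count doesn't exist yet

Fix: Group first with HAVING COUNT(*) >= 2, then COUNT the resulting groups

Corrected query:
SELECT COUNT(*) FROM (SELECT genre FROM movies GROUP BY genre HAVING COUNT(*) >= 2)

Result:
COUNT(*)
--------
1       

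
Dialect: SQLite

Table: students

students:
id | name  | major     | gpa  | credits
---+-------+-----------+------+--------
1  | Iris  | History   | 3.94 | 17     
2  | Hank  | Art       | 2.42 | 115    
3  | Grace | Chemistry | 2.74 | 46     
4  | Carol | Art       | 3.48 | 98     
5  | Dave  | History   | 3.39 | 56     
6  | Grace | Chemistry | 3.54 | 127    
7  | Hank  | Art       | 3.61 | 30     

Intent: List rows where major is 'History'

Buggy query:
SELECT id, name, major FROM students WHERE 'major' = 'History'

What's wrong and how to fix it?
Bug: Single quotes denote string literals in SQL; the column name is being compared as a constant string

Fix: Reference the column as major without single quotes

Corrected query:
SELECT id, name, major FROM students WHERE major = 'History'

Result:
id | name | major  
---+------+--------
1  | Iris | History
5  | Dave | History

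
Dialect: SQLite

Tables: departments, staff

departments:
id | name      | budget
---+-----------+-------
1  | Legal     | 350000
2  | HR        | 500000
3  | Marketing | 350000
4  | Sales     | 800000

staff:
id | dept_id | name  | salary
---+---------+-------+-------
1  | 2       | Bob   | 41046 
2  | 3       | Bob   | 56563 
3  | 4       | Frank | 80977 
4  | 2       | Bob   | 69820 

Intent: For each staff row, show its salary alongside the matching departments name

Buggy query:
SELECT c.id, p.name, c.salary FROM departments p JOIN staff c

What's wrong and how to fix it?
Bug: JOIN with no ON clause produces a cartesian product; every staff row pairs with every departments row

Fix: Add ON c.dept_id = p.id to the JOIN

Corrected query:
SELECT c.id, p.name, c.salary FROM departments p JOIN staff c ON c.dept_id = p.id

Result:
id | name      | salary
---+-----------+-------
1  | HR        | 41046 
2  | Marketing | 56563 
3  | Sales     | 80977 
4  | HR        | 69820 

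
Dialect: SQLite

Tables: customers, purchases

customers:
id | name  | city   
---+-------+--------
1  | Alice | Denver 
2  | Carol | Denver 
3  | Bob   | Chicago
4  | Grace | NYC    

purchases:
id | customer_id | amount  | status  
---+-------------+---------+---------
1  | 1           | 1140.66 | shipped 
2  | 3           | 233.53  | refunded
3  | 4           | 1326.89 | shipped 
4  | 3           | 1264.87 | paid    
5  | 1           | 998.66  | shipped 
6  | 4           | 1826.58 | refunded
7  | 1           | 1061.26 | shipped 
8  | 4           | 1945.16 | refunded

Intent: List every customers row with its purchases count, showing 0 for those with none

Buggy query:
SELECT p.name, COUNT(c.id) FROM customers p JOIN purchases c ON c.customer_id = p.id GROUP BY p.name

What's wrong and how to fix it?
Bug: An inner join excludes parents with zero children

Fix: Switch to LEFT JOIN to retain unmatched parent rows

Corrected query:
SELECT p.name, COUNT(c.id) FROM customers p LEFT JOIN purchases c ON c.customer_id = p.id GROUP BY p.name

Result:
name  | COUNT(c.id)
------+------------
Alice | 3          
Bob   | 2          
Carol | 0          
Grace | 3          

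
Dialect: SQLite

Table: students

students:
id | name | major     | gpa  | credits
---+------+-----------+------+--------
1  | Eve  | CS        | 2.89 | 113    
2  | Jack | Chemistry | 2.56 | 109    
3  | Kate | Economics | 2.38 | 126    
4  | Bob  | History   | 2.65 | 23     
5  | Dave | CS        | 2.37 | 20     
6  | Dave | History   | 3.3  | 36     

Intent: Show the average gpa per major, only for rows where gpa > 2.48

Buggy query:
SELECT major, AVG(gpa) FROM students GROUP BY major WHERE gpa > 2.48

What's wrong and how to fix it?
Bug: WHERE cannot follow GROUP BY

Fix: Move the WHERE clause before GROUP BY

Corrected query:
SELECT major, AVG(gpa) FROM students WHERE gpa > 2.48 GROUP BY major

Result:
major     | AVG(gpa)
----------+---------
CS        | 2.89    
Chemistry | 2.56    
History   | 2.975   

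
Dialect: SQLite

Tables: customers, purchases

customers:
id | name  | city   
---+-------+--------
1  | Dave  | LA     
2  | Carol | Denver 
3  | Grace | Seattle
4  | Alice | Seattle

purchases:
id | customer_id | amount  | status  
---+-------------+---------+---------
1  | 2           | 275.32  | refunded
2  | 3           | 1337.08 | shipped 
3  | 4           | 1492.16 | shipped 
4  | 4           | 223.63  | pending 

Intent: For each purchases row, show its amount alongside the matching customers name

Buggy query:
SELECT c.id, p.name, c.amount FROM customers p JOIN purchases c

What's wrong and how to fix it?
Bug: JOIN with no ON clause produces a cartesian product; every purchases row pairs with every customers row

Fix: Add ON c.customer_id = p.id to the JOIN

Corrected query:
SELECT c.id, p.name, c.amount FROM customers p JOIN purchases c ON c.customer_id = p.id

Result:
id | name  | amount 
---+-------+--------
1  | Carol | 275.32 
2  | Grace | 1337.08
3  | Alice | 1492.16
4  | Alice | 223.63 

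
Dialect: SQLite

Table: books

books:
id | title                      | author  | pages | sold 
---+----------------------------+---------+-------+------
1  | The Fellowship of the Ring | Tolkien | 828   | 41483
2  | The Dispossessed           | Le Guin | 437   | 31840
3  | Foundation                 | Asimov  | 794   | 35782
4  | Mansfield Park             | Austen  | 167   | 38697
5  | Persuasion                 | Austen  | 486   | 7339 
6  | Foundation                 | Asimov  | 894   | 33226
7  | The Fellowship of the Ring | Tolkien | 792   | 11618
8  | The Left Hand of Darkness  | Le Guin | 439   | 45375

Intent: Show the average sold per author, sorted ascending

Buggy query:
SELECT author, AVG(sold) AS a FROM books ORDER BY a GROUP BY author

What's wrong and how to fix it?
Bug: GROUP BY must precede ORDER BY

Fix: Reorder: SELECT … FROM … GROUP BY … ORDER BY …

Corrected query:
SELECT author, AVG(sold) AS a FROM books GROUP BY author ORDER BY a

Result:
author  | a      
--------+--------
Austen  | 23018  
Tolkien | 26550.5
Asimov  | 34504  
Le Guin | 38607.5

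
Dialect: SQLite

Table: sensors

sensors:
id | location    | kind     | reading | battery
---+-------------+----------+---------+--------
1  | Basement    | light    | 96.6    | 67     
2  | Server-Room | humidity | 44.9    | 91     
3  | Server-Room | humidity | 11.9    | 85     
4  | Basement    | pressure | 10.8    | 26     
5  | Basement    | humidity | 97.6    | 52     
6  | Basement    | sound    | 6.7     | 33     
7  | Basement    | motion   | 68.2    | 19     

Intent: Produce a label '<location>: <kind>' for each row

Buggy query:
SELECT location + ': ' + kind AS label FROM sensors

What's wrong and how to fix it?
Bug: '+' is numeric addition; on text columns SQLite converts them to 0 instead of concatenating

Fix: Replace + with || to concatenate text

Corrected query:
SELECT location || ': ' || kind AS label FROM sensors

Result:
label                
---------------------
Basement: light      
Server-Room: humidity
Server-Room: humidity
Basement: pressure   
Basement: humidity   
Basement: sound      
Basement: motion     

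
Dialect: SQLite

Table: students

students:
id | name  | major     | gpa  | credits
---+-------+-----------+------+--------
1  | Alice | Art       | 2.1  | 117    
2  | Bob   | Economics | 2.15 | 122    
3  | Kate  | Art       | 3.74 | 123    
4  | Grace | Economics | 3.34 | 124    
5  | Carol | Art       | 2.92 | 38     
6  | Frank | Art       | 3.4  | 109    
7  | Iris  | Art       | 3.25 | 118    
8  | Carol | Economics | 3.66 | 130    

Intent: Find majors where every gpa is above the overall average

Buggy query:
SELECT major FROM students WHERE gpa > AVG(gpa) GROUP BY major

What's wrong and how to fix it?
Bug: AVG() is an aggregate; it can't sit directly in WHERE

Fix: Compute the overall average in a scalar subquery and compare each group's MIN against it in HAVING

Corrected query:
SELECT major FROM students GROUP BY major HAVING MIN(gpa) > (SELECT AVG(gpa) FROM students)

Result:
(no rows)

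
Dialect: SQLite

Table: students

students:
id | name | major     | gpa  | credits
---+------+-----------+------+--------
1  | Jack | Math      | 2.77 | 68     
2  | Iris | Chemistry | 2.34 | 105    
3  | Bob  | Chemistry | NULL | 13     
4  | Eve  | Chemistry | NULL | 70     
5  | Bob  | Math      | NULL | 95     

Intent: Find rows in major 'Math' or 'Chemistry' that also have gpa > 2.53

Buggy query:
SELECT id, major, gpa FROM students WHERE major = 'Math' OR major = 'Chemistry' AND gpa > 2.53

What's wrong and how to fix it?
Bug: AND binds tighter than OR, so this parses as major = 'Math' OR (major = 'Chemistry' AND gpa > 2.53)

Fix: Group the OR with parentheses (or use IN), then AND the threshold

Corrected query:
SELECT id, major, gpa FROM students WHERE (major = 'Math' OR major = 'Chemistry') AND gpa > 2.53

Result:
id | major | gpa 
---+-------+-----
1  | Math  | 2.77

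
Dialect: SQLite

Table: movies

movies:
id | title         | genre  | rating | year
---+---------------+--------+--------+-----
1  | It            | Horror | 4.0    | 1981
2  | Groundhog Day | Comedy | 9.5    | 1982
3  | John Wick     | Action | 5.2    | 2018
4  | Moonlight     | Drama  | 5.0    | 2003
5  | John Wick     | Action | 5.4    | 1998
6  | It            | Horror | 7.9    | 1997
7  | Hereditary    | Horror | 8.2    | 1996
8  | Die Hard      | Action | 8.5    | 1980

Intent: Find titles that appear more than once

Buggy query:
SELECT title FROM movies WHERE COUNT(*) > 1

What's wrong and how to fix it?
Bug: COUNT(*) is an aggregate and cannot be used in WHERE

Fix: GROUP BY title, then filter groups with HAVING COUNT(*) > 1

Corrected query:
SELECT title FROM movies GROUP BY title HAVING COUNT(*) > 1

Result:
title    
---------
It       
John Wick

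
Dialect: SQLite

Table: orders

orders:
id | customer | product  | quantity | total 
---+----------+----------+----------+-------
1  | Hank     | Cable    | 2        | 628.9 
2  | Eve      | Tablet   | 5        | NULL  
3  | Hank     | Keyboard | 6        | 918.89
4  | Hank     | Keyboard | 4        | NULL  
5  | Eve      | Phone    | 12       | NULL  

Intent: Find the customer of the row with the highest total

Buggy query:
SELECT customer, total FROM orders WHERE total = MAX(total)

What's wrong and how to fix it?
Bug: WHERE is evaluated per row; an aggregate over the whole table isn't defined there

Fix: Wrap MAX in a scalar subquery so WHERE compares against a single value

Corrected query:
SELECT customer, total FROM orders WHERE total = (SELECT MAX(total) FROM orders)

Result:
customer | total 
---------+-------
Hank     | 918.89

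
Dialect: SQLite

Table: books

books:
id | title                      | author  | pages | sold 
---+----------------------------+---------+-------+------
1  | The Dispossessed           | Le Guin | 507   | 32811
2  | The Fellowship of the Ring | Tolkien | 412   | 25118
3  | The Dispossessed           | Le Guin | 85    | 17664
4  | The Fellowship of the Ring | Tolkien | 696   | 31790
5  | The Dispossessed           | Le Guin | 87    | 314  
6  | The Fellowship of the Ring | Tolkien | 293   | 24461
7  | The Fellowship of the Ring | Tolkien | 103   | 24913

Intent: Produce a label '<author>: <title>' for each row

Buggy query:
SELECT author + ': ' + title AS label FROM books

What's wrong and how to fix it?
Bug: '+' is numeric addition; on text columns SQLite converts them to 0 instead of concatenating

Fix: Replace + with || to concatenate text

Corrected query:
SELECT author || ': ' || title AS label FROM books

Result:
label                              
-----------------------------------
Le Guin: The Dispossessed          
Tolkien: The Fellowship of the Ring
Le Guin: The Dispossessed          
Tolkien: The Fellowship of the Ring
Le Guin: The Dispossessed          
Tolkien: The Fellowship of the Ring
Tolkien: The Fellowship of the Ring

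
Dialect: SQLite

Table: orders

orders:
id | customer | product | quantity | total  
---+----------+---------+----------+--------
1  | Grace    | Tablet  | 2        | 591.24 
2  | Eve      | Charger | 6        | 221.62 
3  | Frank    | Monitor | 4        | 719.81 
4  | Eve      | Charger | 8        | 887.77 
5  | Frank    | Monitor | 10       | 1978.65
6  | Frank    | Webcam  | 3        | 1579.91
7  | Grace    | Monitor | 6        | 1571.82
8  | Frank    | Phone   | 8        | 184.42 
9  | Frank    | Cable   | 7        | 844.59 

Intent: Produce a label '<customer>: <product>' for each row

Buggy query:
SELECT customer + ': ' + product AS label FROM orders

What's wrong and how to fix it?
Bug: '+' is numeric addition; on text columns SQLite converts them to 0 instead of concatenating

Fix: Use the || operator for string concatenation

Corrected query:
SELECT customer || ': ' || product AS label FROM orders

Result:
label         
--------------
Grace: Tablet 
Eve: Charger  
Frank: Monitor
Eve: Charger  
Frank: Monitor
Frank: Webcam 
Grace: Monitor
Frank: Phone  
Frank: Cable  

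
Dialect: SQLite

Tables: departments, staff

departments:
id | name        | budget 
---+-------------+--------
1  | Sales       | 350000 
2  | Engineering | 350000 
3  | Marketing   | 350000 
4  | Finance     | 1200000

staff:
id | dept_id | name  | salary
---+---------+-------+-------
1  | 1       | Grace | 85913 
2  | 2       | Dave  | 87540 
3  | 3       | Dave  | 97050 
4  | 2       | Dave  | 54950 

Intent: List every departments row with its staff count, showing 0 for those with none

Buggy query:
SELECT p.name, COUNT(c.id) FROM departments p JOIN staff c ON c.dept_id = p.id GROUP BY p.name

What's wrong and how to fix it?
Bug: An inner join excludes parents with zero children

Fix: Switch to LEFT JOIN to retain unmatched parent rows

Corrected query:
SELECT p.name, COUNT(c.id) FROM departments p LEFT JOIN staff c ON c.dept_id = p.id GROUP BY p.name

Result:
name        | COUNT(c.id)
------------+------------
Engineering | 2          
Finance     | 0          
Marketing   | 1          
Sales       | 1          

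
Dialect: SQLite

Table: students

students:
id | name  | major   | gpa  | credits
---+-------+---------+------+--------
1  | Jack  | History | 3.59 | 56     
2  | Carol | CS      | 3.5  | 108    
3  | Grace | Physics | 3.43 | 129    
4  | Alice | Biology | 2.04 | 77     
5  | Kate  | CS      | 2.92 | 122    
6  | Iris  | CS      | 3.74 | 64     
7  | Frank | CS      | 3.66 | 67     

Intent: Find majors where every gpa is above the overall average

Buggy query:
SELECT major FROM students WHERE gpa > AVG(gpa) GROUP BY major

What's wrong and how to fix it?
Bug: WHERE evaluates per row before aggregation, so AVG() is unavailable

Fix: Compute the overall average in a scalar subquery and compare each group's MIN against it in HAVING

Corrected query:
SELECT major FROM students GROUP BY major HAVING MIN(gpa) > (SELECT AVG(gpa) FROM students)

Result:
major  
-------
History
Physics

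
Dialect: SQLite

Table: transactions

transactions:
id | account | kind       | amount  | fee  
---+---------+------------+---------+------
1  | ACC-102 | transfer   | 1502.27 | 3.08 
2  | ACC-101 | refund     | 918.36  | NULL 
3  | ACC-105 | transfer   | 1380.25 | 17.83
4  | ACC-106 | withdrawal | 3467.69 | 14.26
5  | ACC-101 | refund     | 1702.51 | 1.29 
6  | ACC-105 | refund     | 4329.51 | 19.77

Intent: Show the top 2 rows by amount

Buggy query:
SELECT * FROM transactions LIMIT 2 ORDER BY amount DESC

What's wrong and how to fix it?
Bug: LIMIT must come after ORDER BY

Fix: Swap the clauses: ORDER BY first, then LIMIT

Corrected query:
SELECT * FROM transactions ORDER BY amount DESC LIMIT 2

Result:
id | account | kind       | amount  | fee  
---+---------+------------+---------+------
6  | ACC-105 | refund     | 4329.51 | 19.77
4  | ACC-106 | withdrawal | 3467.69 | 14.26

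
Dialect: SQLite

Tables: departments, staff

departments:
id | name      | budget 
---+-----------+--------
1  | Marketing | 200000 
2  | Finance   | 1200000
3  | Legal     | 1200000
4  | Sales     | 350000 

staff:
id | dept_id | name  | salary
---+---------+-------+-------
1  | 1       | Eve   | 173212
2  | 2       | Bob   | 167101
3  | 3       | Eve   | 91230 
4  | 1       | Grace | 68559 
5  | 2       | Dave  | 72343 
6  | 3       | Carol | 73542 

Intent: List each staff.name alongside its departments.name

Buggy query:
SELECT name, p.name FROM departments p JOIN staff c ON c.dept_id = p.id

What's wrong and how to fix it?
Bug: Both tables have a 'name' column; the unqualified reference is ambiguous

Fix: Qualify the column with its table alias (c.name)

Corrected query:
SELECT c.name, p.name FROM departments p JOIN staff c ON c.dept_id = p.id

Result:
name  | name     
------+----------
Eve   | Marketing
Bob   | Finance  
Eve   | Legal    
Grace | Marketing
Dave  | Finance  
Carol | Legal    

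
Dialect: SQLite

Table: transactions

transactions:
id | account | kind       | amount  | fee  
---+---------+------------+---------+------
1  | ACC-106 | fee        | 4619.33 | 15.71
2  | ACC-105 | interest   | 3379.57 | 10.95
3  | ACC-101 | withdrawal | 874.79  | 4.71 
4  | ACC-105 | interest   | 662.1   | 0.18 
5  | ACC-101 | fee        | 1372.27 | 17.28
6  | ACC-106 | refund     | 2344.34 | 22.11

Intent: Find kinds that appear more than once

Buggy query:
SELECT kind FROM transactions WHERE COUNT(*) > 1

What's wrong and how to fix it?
Bug: WHERE can't reference COUNT(*); aggregates are computed after WHERE

Fix: GROUP BY kind, then filter groups with HAVING COUNT(*) > 1

Corrected query:
SELECT kind FROM transactions GROUP BY kind HAVING COUNT(*) > 1

Result:
kind    
--------
fee     
interest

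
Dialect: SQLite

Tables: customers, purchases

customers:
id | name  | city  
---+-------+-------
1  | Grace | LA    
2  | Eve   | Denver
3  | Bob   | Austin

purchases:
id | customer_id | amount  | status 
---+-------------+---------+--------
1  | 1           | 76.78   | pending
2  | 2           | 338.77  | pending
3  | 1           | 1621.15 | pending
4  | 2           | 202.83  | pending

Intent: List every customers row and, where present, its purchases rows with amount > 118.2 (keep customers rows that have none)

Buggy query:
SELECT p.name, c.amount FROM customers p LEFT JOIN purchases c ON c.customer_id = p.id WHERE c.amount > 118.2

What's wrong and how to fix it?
Bug: Filtering c.amount in WHERE discards the NULL rows produced by LEFT JOIN, turning it into an inner join

Fix: Put 'c.amount > 118.2' in the JOIN's ON clause instead of WHERE

Corrected query:
SELECT p.name, c.amount FROM customers p LEFT JOIN purchases c ON c.customer_id = p.id AND c.amount > 118.2

Result:
name  | amount 
------+--------
Grace | 1621.15
Eve   | 202.83 
Eve   | 338.77 
Bob   | NULL   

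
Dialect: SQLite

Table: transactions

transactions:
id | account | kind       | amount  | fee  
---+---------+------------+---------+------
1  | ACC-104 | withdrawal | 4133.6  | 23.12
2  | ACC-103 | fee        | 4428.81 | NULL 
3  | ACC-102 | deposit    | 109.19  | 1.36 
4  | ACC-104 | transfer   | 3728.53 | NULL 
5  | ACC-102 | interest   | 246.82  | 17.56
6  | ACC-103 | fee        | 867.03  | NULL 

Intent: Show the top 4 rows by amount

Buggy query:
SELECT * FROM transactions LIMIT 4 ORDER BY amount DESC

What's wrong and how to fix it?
Bug: LIMIT must come after ORDER BY

Fix: Sort with ORDER BY, then apply LIMIT

Corrected query:
SELECT * FROM transactions ORDER BY amount DESC LIMIT 4

Result:
id | account | kind       | amount  | fee  
---+---------+------------+---------+------
2  | ACC-103 | fee        | 4428.81 | NULL 
1  | ACC-104 | withdrawal | 4133.6  | 23.12
4  | ACC-104 | transfer   | 3728.53 | NULL 
6  | ACC-103 | fee        | 867.03  | NULL 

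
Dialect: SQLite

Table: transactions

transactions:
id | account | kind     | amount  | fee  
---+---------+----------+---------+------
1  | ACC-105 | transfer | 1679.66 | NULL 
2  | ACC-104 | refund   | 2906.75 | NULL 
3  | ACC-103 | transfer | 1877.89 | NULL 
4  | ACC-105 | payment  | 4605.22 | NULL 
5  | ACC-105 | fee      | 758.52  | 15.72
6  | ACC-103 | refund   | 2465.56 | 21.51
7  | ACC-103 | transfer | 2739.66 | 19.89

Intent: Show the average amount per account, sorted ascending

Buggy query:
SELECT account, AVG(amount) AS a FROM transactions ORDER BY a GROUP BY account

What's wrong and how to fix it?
Bug: GROUP BY must precede ORDER BY

Fix: Move ORDER BY to the end, after GROUP BY

Corrected query:
SELECT account, AVG(amount) AS a FROM transactions GROUP BY account ORDER BY a

Result:
account | a          
--------+------------
ACC-105 | 2347.8     
ACC-103 | 2361.036667
ACC-104 | 2906.75    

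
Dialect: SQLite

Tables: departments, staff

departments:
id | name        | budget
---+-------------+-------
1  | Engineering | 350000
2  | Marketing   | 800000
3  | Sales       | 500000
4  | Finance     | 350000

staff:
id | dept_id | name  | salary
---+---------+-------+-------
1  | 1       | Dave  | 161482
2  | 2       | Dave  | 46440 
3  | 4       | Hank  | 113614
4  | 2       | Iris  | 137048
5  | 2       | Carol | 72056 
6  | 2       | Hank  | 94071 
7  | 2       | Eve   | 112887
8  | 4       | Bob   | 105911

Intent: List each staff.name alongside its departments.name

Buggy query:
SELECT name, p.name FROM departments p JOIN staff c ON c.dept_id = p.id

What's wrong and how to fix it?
Bug: Both tables have a 'name' column; the unqualified reference is ambiguous

Fix: Qualify the column with its table alias (c.name)

Corrected query:
SELECT c.name, p.name FROM departments p JOIN staff c ON c.dept_id = p.id

Result:
name  | name       
------+------------
Dave  | Engineering
Dave  | Marketing  
Hank  | Finance    
Iris  | Marketing  
Carol | Marketing  
Hank  | Marketing  
Eve   | Marketing  
Bob   | Finance    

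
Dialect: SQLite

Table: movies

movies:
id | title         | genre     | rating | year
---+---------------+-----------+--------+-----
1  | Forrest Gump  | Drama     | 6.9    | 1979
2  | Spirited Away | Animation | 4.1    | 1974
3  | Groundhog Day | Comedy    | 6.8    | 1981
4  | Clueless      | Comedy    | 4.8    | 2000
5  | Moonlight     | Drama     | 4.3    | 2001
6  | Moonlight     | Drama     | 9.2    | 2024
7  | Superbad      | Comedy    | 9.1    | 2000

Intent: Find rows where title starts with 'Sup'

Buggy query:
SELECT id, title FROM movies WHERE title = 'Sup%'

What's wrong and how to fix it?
Bug: Wildcards only work with LIKE; '=' treats '%' as a literal character

Fix: Use LIKE for wildcard pattern matching

Corrected query:
SELECT id, title FROM movies WHERE title LIKE 'Sup%'

Result:
id | title   
---+---------
7  | Superbad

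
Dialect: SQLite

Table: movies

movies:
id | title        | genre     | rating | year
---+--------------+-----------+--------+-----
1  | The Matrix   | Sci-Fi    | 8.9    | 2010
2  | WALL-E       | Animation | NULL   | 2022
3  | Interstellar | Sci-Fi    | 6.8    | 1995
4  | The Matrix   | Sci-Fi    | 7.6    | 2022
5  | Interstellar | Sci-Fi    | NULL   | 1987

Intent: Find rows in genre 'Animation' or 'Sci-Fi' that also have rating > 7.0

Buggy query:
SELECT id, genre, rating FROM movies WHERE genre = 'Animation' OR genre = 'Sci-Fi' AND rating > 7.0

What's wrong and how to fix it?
Bug: Without parentheses, AND is evaluated before OR, so the rating filter only applies to the 'Sci-Fi' branch

Fix: Add parentheses around the OR so the AND applies to both alternatives

Corrected query:
SELECT id, genre, rating FROM movies WHERE (genre = 'Animation' OR genre = 'Sci-Fi') AND rating > 7.0

Result:
id | genre  | rating
---+--------+-------
1  | Sci-Fi | 8.9   
4  | Sci-Fi | 7.6   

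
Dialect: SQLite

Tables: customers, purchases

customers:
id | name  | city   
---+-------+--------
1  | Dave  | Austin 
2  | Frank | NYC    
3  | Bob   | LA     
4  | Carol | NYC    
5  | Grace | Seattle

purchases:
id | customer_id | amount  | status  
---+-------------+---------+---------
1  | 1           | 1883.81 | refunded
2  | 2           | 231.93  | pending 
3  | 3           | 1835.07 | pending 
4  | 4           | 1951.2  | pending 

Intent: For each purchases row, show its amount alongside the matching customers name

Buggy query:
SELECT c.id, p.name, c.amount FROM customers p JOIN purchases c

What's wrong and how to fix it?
Bug: Missing join condition: each purchases row is matched to all customers rows instead of just its own

Fix: Specify the join condition linking the foreign key to the parent id

Corrected query:
SELECT c.id, p.name, c.amount FROM customers p JOIN purchases c ON c.customer_id = p.id

Result:
id | name  | amount 
---+-------+--------
1  | Dave  | 1883.81
2  | Frank | 231.93 
3  | Bob   | 1835.07
4  | Carol | 1951.2 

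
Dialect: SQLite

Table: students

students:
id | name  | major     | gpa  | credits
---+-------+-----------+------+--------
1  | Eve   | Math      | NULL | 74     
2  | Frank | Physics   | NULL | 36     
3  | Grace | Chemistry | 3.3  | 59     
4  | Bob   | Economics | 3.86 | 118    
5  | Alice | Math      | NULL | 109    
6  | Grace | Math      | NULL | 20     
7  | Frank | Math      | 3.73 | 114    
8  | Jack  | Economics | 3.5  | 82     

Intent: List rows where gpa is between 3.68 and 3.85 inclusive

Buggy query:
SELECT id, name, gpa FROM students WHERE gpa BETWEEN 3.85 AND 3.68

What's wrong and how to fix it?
Bug: The bounds are reversed; BETWEEN a AND b requires a <= b to match anything

Fix: Write BETWEEN 3.68 AND 3.85

Corrected query:
SELECT id, name, gpa FROM students WHERE gpa BETWEEN 3.68 AND 3.85

Result:
id | name  | gpa 
---+-------+-----
7  | Frank | 3.73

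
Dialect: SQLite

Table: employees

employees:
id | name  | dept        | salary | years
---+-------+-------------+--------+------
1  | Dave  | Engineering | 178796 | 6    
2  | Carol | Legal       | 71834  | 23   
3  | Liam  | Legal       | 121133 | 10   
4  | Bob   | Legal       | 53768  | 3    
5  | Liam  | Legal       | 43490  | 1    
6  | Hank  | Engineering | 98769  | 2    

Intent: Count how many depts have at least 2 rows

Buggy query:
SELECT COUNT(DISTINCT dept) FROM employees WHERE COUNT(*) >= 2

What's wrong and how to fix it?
Bug: WHERE filters individual rows, not groups, so a group-level COUNT is invalid there

Fix: Use a subquery that GROUPs and filters with HAVING, then count its rows

Corrected query:
SELECT COUNT(*) FROM (SELECT dept FROM employees GROUP BY dept HAVING COUNT(*) >= 2)

Result:
COUNT(*)
--------
2       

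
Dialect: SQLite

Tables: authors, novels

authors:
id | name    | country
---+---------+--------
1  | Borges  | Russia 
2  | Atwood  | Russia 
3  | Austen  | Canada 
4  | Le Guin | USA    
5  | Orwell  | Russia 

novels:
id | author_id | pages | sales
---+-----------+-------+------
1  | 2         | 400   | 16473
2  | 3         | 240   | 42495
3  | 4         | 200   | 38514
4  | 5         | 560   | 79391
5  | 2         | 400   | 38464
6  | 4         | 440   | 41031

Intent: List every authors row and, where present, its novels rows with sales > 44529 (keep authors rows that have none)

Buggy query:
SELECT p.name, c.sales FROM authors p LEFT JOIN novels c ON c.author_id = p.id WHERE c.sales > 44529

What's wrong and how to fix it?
Bug: A WHERE condition on the right-hand table after LEFT JOIN drops unmatched parents

Fix: Put 'c.sales > 44529' in the JOIN's ON clause instead of WHERE

Corrected query:
SELECT p.name, c.sales FROM authors p LEFT JOIN novels c ON c.author_id = p.id AND c.sales > 44529

Result:
name    | sales
--------+------
Borges  | NULL 
Atwood  | NULL 
Austen  | NULL 
Le Guin | NULL 
Orwell  | 79391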